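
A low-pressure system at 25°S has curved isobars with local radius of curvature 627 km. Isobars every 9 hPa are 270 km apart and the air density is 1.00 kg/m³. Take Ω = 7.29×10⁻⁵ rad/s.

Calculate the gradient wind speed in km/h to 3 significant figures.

Coriolis parameter at 25°S:
f = 2Ω sin φ = 2 × 7.29×10⁻⁵ × sin 25° = 6.16×10⁻⁵ s⁻¹
Pressure gradient: |∂P/∂n| = 900 Pa / 270000 m = 3.33×10⁻³ Pa/m
Geostrophic speed: V_g = |∂P/∂n|/(fρ) = 3.33×10⁻³/(6.16×10⁻⁵ × 1.00) = 54.1 m/s
Around a low, centrifugal force acts outward with Coriolis, so pressure-gradient force balances both:
(1/ρ)|∂P/∂n| = fV + V²/R  →  V² + fR·V − fR·V_g = 0
With fR = 6.16×10⁻⁵ × 627×10³ m = 38.6 m/s:
V = [−fR + √((fR)² + 4 fR V_g)]/2 = [−38.6 + √(38.6² + 4×38.6×54.1)]/2 = 30.3 m/s
Subgeostrophic (V < V_g = 54.1 m/s), as expected around a low.
Converting: 30.3 m/s × 3.6 = 109 km/h

109 km/h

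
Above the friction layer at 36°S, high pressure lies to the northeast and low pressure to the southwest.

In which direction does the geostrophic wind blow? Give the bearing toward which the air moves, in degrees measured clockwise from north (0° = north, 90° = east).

The pressure-gradient force points toward the southwest (bearing 225°).
Geostrophic balance: in the Southern Hemisphere the Coriolis force deflects motion to the left, so the geostrophic wind blows 90° to the left of the pressure-gradient force (low pressure on the right).
Rotating 225° by 90° counterclockwise gives 135° — the wind blows toward the southeast.

135°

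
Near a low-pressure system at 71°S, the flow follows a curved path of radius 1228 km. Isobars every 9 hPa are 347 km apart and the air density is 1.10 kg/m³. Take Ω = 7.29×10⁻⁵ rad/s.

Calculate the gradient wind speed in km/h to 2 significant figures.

56 km/h

Coriolis parameter at 71°S:
f = 2Ω sin φ = 2 × 7.29×10⁻⁵ × sin 71° = 1.38×10⁻⁴ s⁻¹
Pressure gradient: |∂P/∂n| = 900 Pa / 347000 m = 2.59×10⁻³ Pa/m
Geostrophic speed: V_g = |∂P/∂n|/(fρ) = 2.59×10⁻³/(1.38×10⁻⁴ × 1.10) = 17.1 m/s
Around a low, centrifugal force acts outward with Coriolis, so pressure-gradient force balances both:
(1/ρ)|∂P/∂n| = fV + V²/R  →  V² + fR·V − fR·V_g = 0
With fR = 1.38×10⁻⁴ × 1228×10³ m = 169 m/s:
V = [−fR + √((fR)² + 4 fR V_g)]/2 = [−169 + √(169² + 4×169×17.1)]/2 = 15.7 m/s
Subgeostrophic (V < V_g = 17.1 m/s), as expected around a low.
Converting: 15.7 m/s × 3.6 = 56 km/h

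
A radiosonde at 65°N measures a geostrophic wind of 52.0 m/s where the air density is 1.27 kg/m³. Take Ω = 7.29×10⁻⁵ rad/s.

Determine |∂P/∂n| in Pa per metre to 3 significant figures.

8.73×10⁻³ Pa/m

Coriolis parameter at 65°N:
f = 2Ω sin φ = 2 × 7.29×10⁻⁵ × sin 65° = 1.32×10⁻⁴ s⁻¹
Geostrophic balance rearranged: |∂P/∂n| = f ρ V_g
|∂P/∂n| = 1.32×10⁻⁴ × 1.27 × 52.0 = 8.73×10⁻³ Pa/m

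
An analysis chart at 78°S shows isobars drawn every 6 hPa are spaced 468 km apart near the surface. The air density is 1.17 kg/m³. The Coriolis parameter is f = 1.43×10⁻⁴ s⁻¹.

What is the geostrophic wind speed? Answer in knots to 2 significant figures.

Pressure gradient: |∂P/∂n| = 600 Pa / 468000 m = 1.28×10⁻³ Pa/m
Geostrophic balance (pressure-gradient force = Coriolis force):
V_g = (1/(fρ)) |∂P/∂n| = 1.28×10⁻³ / (1.43×10⁻⁴ × 1.17) = 7.66 m/s
Converting: 7.66 m/s × 1.944 = 15 knots

15 knots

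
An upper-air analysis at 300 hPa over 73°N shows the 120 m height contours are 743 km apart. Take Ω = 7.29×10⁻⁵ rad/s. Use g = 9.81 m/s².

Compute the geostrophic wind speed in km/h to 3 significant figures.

Coriolis parameter at 73°N:
f = 2Ω sin φ = 2 × 7.29×10⁻⁵ × sin 73° = 1.39×10⁻⁴ s⁻¹
Height gradient: |∂Z/∂n| = 120 m / 743000 m = 1.62×10⁻⁴
On a pressure surface, geostrophic balance gives V_g = (g/f)|∂Z/∂n|:
V_g = 9.81 × 1.62×10⁻⁴ / 1.39×10⁻⁴ = 11.4 m/s
Converting: 11.4 m/s × 3.6 = 40.9 km/h

40.9 km/h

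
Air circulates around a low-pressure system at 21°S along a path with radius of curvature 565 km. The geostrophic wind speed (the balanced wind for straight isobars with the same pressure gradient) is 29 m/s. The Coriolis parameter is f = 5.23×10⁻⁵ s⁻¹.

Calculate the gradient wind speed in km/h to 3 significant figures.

Around a low, centrifugal force acts outward with Coriolis, so pressure-gradient force balances both:
(1/ρ)|∂P/∂n| = fV + V²/R  →  V² + fR·V − fR·V_g = 0
With fR = 5.23×10⁻⁵ × 565×10³ m = 29.5 m/s:
V = [−fR + √((fR)² + 4 fR V_g)]/2 = [−29.5 + √(29.5² + 4×29.5×29)]/2 = 18 m/s
Subgeostrophic (V < V_g = 29 m/s), as expected around a low.
Converting: 18 m/s × 3.6 = 64.9 km/h

64.9 km/h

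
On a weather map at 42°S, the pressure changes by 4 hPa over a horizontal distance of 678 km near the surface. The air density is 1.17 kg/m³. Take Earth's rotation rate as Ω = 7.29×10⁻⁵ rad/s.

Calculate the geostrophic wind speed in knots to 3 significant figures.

10.0 knots

Coriolis parameter at 42°S:
f = 2Ω sin φ = 2 × 7.29×10⁻⁵ × sin 42° = 9.76×10⁻⁵ s⁻¹
Pressure gradient: |∂P/∂n| = 400 Pa / 678000 m = 5.90×10⁻⁴ Pa/m
Geostrophic balance (pressure-gradient force = Coriolis force):
V_g = (1/(fρ)) |∂P/∂n| = 5.90×10⁻⁴ / (9.76×10⁻⁵ × 1.17) = 5.17 m/s
Converting: 5.17 m/s × 1.944 = 10.0 knots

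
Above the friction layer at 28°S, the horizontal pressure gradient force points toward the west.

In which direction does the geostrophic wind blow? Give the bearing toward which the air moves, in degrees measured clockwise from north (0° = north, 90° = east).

The pressure-gradient force points toward the west (bearing 270°).
Geostrophic balance: in the Southern Hemisphere the Coriolis force deflects motion to the left, so the geostrophic wind blows 90° to the left of the pressure-gradient force (low pressure on the right).
Rotating 270° by 90° counterclockwise gives 180° — the wind blows toward the south.

180°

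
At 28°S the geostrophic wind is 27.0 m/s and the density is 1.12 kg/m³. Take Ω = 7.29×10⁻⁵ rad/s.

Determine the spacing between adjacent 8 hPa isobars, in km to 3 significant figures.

Coriolis parameter at 28°S:
f = 2Ω sin φ = 2 × 7.29×10⁻⁵ × sin 28° = 6.84×10⁻⁵ s⁻¹
Geostrophic balance rearranged: |∂P/∂n| = f ρ V_g
|∂P/∂n| = 6.84×10⁻⁵ × 1.12 × 27.0 = 2.07×10⁻³ Pa/m
Isobar spacing: Δn = ΔP/|∂P/∂n| = 800 Pa / 2.07×10⁻³ Pa/m = 386493 m ≈ 386 km

386 km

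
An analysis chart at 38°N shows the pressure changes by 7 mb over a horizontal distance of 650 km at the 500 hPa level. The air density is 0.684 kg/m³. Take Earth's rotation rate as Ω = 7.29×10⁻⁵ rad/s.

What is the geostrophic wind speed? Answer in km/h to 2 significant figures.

Coriolis parameter at 38°N:
f = 2Ω sin φ = 2 × 7.29×10⁻⁵ × sin 38° = 8.98×10⁻⁵ s⁻¹
Pressure gradient: |∂P/∂n| = 700 Pa / 650000 m = 1.08×10⁻³ Pa/m
Geostrophic balance (pressure-gradient force = Coriolis force):
V_g = (1/(fρ)) |∂P/∂n| = 1.08×10⁻³ / (8.98×10⁻⁵ × 0.684) = 17.5 m/s
Converting: 17.5 m/s × 3.6 = 63 km/h

63 km/h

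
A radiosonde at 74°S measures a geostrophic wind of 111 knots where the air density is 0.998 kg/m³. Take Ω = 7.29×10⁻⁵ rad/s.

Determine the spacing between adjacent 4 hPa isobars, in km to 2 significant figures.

Coriolis parameter at 74°S:
f = 2Ω sin φ = 2 × 7.29×10⁻⁵ × sin 74° = 1.40×10⁻⁴ s⁻¹
Wind speed in SI: 111 knots = 57.1 m/s
Geostrophic balance rearranged: |∂P/∂n| = f ρ V_g
|∂P/∂n| = 1.40×10⁻⁴ × 0.998 × 57.1 = 7.99×10⁻³ Pa/m
Isobar spacing: Δn = ΔP/|∂P/∂n| = 400 Pa / 7.99×10⁻³ Pa/m = 50081 m ≈ 50 km

50 km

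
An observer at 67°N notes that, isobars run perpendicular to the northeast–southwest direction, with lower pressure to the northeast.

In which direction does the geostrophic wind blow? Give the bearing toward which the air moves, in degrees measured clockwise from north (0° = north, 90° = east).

135°

The pressure-gradient force points toward the northeast (bearing 045°).
Geostrophic balance: in the Northern Hemisphere the Coriolis force deflects motion to the right, so the geostrophic wind blows 90° to the right of the pressure-gradient force (low pressure on the left).
Rotating 045° by 90° clockwise gives 135° — the wind blows toward the southeast.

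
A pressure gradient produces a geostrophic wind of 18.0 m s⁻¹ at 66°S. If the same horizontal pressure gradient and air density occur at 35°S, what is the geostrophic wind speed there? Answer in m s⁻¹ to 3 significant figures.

With the same pressure gradient and density, V_g ∝ 1/f ∝ 1/sin φ.
V₂ = V₁ · sin φ₁ / sin φ₂ = 18.0 × sin 66° / sin 35°
V₂ = 18.0 × 0.9135/0.5736 = 28.7 m s⁻¹

28.7 m s⁻¹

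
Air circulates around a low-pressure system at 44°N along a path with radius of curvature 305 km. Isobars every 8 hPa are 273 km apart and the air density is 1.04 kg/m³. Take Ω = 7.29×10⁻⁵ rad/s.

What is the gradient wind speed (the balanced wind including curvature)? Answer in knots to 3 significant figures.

Coriolis parameter at 44°N:
f = 2Ω sin φ = 2 × 7.29×10⁻⁵ × sin 44° = 1.01×10⁻⁴ s⁻¹
Pressure gradient: |∂P/∂n| = 800 Pa / 273000 m = 2.93×10⁻³ Pa/m
Geostrophic speed: V_g = |∂P/∂n|/(fρ) = 2.93×10⁻³/(1.01×10⁻⁴ × 1.04) = 27.8 m/s
Around a low, centrifugal force acts outward with Coriolis, so pressure-gradient force balances both:
(1/ρ)|∂P/∂n| = fV + V²/R  →  V² + fR·V − fR·V_g = 0
With fR = 1.01×10⁻⁴ × 305×10³ m = 30.9 m/s:
V = [−fR + √((fR)² + 4 fR V_g)]/2 = [−30.9 + √(30.9² + 4×30.9×27.8)]/2 = 17.7 m/s
Subgeostrophic (V < V_g = 27.8 m/s), as expected around a low.
Converting: 17.7 m/s × 1.944 = 34.4 knots

34.4 knots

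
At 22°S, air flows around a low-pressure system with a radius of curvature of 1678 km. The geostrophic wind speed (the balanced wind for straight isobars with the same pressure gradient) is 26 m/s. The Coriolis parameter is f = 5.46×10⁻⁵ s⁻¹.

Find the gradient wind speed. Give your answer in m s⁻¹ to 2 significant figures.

Around a low, centrifugal force acts outward with Coriolis, so pressure-gradient force balances both:
(1/ρ)|∂P/∂n| = fV + V²/R  →  V² + fR·V − fR·V_g = 0
With fR = 5.46×10⁻⁵ × 1678×10³ m = 91.6 m/s:
V = [−fR + √((fR)² + 4 fR V_g)]/2 = [−91.6 + √(91.6² + 4×91.6×26)]/2 = 21.1 m/s
Subgeostrophic (V < V_g = 26 m/s), as expected around a low.

21 m s⁻¹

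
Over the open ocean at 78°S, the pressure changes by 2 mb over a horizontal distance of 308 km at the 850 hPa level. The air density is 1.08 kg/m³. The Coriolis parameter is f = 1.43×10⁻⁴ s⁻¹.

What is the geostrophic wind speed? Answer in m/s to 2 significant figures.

Pressure gradient: |∂P/∂n| = 200 Pa / 308000 m = 6.49×10⁻⁴ Pa/m
Geostrophic balance (pressure-gradient force = Coriolis force):
V_g = (1/(fρ)) |∂P/∂n| = 6.49×10⁻⁴ / (1.43×10⁻⁴ × 1.08) = 4.20 m/s

4.2 m/s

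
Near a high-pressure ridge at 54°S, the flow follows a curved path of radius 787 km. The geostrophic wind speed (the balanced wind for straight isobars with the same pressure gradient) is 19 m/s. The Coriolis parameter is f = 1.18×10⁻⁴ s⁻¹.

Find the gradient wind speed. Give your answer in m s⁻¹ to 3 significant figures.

Around a high, pressure-gradient force acts outward with centrifugal, so Coriolis balances both:
fV = (1/ρ)|∂P/∂n| + V²/R  →  V² − fR·V + fR·V_g = 0
With fR = 1.18×10⁻⁴ × 787×10³ m = 92.9 m/s:
V = [fR − √((fR)² − 4 fR V_g)]/2 = [92.9 − √(92.9² − 4×92.9×19)]/2 = 26.6 m/s
Supergeostrophic (V > V_g = 19 m/s), as expected around a high.

26.6 m s⁻¹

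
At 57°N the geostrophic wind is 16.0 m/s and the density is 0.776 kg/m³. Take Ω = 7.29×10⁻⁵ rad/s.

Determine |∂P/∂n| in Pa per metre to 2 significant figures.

1.5×10⁻³ Pa/m

Coriolis parameter at 57°N:
f = 2Ω sin φ = 2 × 7.29×10⁻⁵ × sin 57° = 1.22×10⁻⁴ s⁻¹
Geostrophic balance rearranged: |∂P/∂n| = f ρ V_g
|∂P/∂n| = 1.22×10⁻⁴ × 0.776 × 16.0 = 1.52×10⁻³ Pa/m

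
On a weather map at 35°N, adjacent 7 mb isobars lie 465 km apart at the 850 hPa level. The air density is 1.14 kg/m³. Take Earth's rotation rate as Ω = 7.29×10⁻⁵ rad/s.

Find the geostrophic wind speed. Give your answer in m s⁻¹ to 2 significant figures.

16 m s⁻¹

Coriolis parameter at 35°N:
f = 2Ω sin φ = 2 × 7.29×10⁻⁵ × sin 35° = 8.36×10⁻⁵ s⁻¹
Pressure gradient: |∂P/∂n| = 700 Pa / 465000 m = 1.51×10⁻³ Pa/m
Geostrophic balance (pressure-gradient force = Coriolis force):
V_g = (1/(fρ)) |∂P/∂n| = 1.51×10⁻³ / (8.36×10⁻⁵ × 1.14) = 15.8 m/s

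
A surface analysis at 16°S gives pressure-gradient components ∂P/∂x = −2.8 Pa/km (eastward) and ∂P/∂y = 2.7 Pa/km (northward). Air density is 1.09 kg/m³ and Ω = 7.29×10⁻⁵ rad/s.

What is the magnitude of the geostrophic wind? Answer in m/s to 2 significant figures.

Coriolis parameter at 16°S:
f = 2Ω sin φ = 2 × 7.29×10⁻⁵ × sin 16° = 4.02×10⁻⁵ s⁻¹
In the Southern Hemisphere f is negative: f = −4.02×10⁻⁵ s⁻¹.
Component geostrophic relations (x east, y north):
u_g = −(1/(fρ)) ∂P/∂y,  v_g = (1/(fρ)) ∂P/∂x
u_g = −(2.7×10⁻³)/(−4.02×10⁻⁵ × 1.09) = 61.6 m/s;  v_g = (−2.8×10⁻³)/(−4.02×10⁻⁵ × 1.09) = 63.9 m/s
|V_g| = √(u_g² + v_g²) = 88.8 m/s

89 m/s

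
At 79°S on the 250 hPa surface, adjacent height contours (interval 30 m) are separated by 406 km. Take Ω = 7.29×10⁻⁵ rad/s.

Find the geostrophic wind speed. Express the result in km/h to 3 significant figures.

Coriolis parameter at 79°S:
f = 2Ω sin φ = 2 × 7.29×10⁻⁵ × sin 79° = 1.43×10⁻⁴ s⁻¹
Height gradient: |∂Z/∂n| = 30 m / 406000 m = 7.39×10⁻⁵
On a pressure surface, geostrophic balance gives V_g = (g/f)|∂Z/∂n|:
V_g = 9.81 × 7.39×10⁻⁵ / 1.43×10⁻⁴ = 5.06 m/s
Converting: 5.06 m/s × 3.6 = 18.2 km/h

18.2 km/h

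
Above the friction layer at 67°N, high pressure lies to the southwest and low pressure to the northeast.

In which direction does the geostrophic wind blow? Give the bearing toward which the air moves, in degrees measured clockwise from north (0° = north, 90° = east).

The pressure-gradient force points toward the northeast (bearing 045°).
Geostrophic balance: in the Northern Hemisphere the Coriolis force deflects motion to the right, so the geostrophic wind blows 90° to the right of the pressure-gradient force (low pressure on the left).
Rotating 045° by 90° clockwise gives 135° — the wind blows toward the southeast.

135°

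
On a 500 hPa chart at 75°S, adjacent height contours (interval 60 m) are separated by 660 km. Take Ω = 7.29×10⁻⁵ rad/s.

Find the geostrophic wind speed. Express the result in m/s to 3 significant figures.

Coriolis parameter at 75°S:
f = 2Ω sin φ = 2 × 7.29×10⁻⁵ × sin 75° = 1.41×10⁻⁴ s⁻¹
Height gradient: |∂Z/∂n| = 60 m / 660000 m = 9.09×10⁻⁵
On a pressure surface, geostrophic balance gives V_g = (g/f)|∂Z/∂n|:
V_g = 9.81 × 9.09×10⁻⁵ / 1.41×10⁻⁴ = 6.33 m/s

6.33 m/s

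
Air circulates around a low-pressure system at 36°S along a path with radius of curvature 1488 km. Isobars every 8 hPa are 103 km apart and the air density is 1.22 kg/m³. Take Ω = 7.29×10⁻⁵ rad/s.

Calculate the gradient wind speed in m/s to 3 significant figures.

Coriolis parameter at 36°S:
f = 2Ω sin φ = 2 × 7.29×10⁻⁵ × sin 36° = 8.57×10⁻⁵ s⁻¹
Pressure gradient: |∂P/∂n| = 800 Pa / 103000 m = 7.77×10⁻³ Pa/m
Geostrophic speed: V_g = |∂P/∂n|/(fρ) = 7.77×10⁻³/(8.57×10⁻⁵ × 1.22) = 74.3 m/s
Around a low, centrifugal force acts outward with Coriolis, so pressure-gradient force balances both:
(1/ρ)|∂P/∂n| = fV + V²/R  →  V² + fR·V − fR·V_g = 0
With fR = 8.57×10⁻⁵ × 1488×10³ m = 128 m/s:
V = [−fR + √((fR)² + 4 fR V_g)]/2 = [−128 + √(128² + 4×128×74.3)]/2 = 52.6 m/s
Subgeostrophic (V < V_g = 74.3 m/s), as expected around a low.

52.6 m/s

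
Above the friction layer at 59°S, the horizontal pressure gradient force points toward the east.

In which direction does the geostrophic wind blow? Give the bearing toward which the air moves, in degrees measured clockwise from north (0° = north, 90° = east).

The pressure-gradient force points toward the east (bearing 090°).
Geostrophic balance: in the Southern Hemisphere the Coriolis force deflects motion to the left, so the geostrophic wind blows 90° to the left of the pressure-gradient force (low pressure on the right).
Rotating 090° by 90° counterclockwise gives 000° — the wind blows toward the north.

000°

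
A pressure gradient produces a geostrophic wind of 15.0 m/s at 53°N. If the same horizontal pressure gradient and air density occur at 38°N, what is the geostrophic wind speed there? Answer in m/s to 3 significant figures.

With the same pressure gradient and density, V_g ∝ 1/f ∝ 1/sin φ.
V₂ = V₁ · sin φ₁ / sin φ₂ = 15.0 × sin 53° / sin 38°
V₂ = 15.0 × 0.7986/0.6157 = 19.5 m/s

19.5 m/s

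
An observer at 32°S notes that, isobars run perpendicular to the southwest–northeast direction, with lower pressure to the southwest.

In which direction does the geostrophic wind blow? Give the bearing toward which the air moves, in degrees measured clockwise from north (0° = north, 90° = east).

135°

The pressure-gradient force points toward the southwest (bearing 225°).
Geostrophic balance: in the Southern Hemisphere the Coriolis force deflects motion to the left, so the geostrophic wind blows 90° to the left of the pressure-gradient force (low pressure on the right).
Rotating 225° by 90° counterclockwise gives 135° — the wind blows toward the southeast.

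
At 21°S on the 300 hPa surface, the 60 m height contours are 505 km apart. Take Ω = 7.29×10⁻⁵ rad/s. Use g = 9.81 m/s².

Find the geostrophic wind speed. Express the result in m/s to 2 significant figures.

Coriolis parameter at 21°S:
f = 2Ω sin φ = 2 × 7.29×10⁻⁵ × sin 21° = 5.23×10⁻⁵ s⁻¹
Height gradient: |∂Z/∂n| = 60 m / 505000 m = 1.19×10⁻⁴
On a pressure surface, geostrophic balance gives V_g = (g/f)|∂Z/∂n|:
V_g = 9.81 × 1.19×10⁻⁴ / 5.23×10⁻⁵ = 22.3 m/s

22 m/s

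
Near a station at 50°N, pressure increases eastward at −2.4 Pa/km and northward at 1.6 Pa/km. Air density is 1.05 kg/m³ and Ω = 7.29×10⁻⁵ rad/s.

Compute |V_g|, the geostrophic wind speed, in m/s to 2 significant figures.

25 m/s

Coriolis parameter at 50°N:
f = 2Ω sin φ = 2 × 7.29×10⁻⁵ × sin 50° = 1.12×10⁻⁴ s⁻¹
Component geostrophic relations (x east, y north):
u_g = −(1/(fρ)) ∂P/∂y,  v_g = (1/(fρ)) ∂P/∂x
u_g = −(1.6×10⁻³)/(1.12×10⁻⁴ × 1.05) = −13.6 m/s;  v_g = (−2.4×10⁻³)/(1.12×10⁻⁴ × 1.05) = −20.5 m/s
|V_g| = √(u_g² + v_g²) = 24.6 m/s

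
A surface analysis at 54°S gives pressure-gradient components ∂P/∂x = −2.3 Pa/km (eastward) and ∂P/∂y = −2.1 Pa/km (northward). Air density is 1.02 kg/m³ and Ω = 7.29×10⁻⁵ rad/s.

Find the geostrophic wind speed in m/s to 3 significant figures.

25.9 m/s

Coriolis parameter at 54°S:
f = 2Ω sin φ = 2 × 7.29×10⁻⁵ × sin 54° = 1.18×10⁻⁴ s⁻¹
In the Southern Hemisphere f is negative: f = −1.18×10⁻⁴ s⁻¹.
Component geostrophic relations (x east, y north):
u_g = −(1/(fρ)) ∂P/∂y,  v_g = (1/(fρ)) ∂P/∂x
u_g = −(−2.1×10⁻³)/(−1.18×10⁻⁴ × 1.02) = −17.5 m/s;  v_g = (−2.3×10⁻³)/(−1.18×10⁻⁴ × 1.02) = 19.1 m/s
|V_g| = √(u_g² + v_g²) = 25.9 m/s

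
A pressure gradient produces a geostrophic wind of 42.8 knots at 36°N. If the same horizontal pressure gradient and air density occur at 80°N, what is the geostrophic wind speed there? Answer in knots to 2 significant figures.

26 knots

With the same pressure gradient and density, V_g ∝ 1/f ∝ 1/sin φ.
V₂ = V₁ · sin φ₁ / sin φ₂ = 42.8 × sin 36° / sin 80°
V₂ = 42.8 × 0.5878/0.9848 = 26 knots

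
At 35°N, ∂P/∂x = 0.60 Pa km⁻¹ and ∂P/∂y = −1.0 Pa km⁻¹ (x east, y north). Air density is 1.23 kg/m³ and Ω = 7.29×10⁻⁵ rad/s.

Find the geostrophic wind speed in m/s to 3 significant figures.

11.3 m/s

Coriolis parameter at 35°N:
f = 2Ω sin φ = 2 × 7.29×10⁻⁵ × sin 35° = 8.36×10⁻⁵ s⁻¹
Component geostrophic relations (x east, y north):
u_g = −(1/(fρ)) ∂P/∂y,  v_g = (1/(fρ)) ∂P/∂x
u_g = −(−1.0×10⁻³)/(8.36×10⁻⁵ × 1.23) = 9.72 m/s;  v_g = (0.60×10⁻³)/(8.36×10⁻⁵ × 1.23) = 5.83 m/s
|V_g| = √(u_g² + v_g²) = 11.3 m/s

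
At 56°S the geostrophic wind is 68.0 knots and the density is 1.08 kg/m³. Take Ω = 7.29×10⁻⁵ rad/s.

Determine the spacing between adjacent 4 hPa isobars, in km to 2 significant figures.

88 km

Coriolis parameter at 56°S:
f = 2Ω sin φ = 2 × 7.29×10⁻⁵ × sin 56° = 1.21×10⁻⁴ s⁻¹
Wind speed in SI: 68.0 knots = 35.0 m/s
Geostrophic balance rearranged: |∂P/∂n| = f ρ V_g
|∂P/∂n| = 1.21×10⁻⁴ × 1.08 × 35.0 = 4.57×10⁻³ Pa/m
Isobar spacing: Δn = ΔP/|∂P/∂n| = 400 Pa / 4.57×10⁻³ Pa/m = 87591 m ≈ 88 km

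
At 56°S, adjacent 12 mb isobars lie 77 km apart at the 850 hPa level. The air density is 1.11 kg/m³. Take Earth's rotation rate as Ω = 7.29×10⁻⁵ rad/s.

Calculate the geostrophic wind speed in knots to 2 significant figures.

230 knots

Coriolis parameter at 56°S:
f = 2Ω sin φ = 2 × 7.29×10⁻⁵ × sin 56° = 1.21×10⁻⁴ s⁻¹
Pressure gradient: |∂P/∂n| = 1200 Pa / 77000 m = 1.56×10⁻² Pa/m
Geostrophic balance (pressure-gradient force = Coriolis force):
V_g = (1/(fρ)) |∂P/∂n| = 1.56×10⁻² / (1.21×10⁻⁴ × 1.11) = 116 m/s
Converting: 116 m/s × 1.944 = 230 knots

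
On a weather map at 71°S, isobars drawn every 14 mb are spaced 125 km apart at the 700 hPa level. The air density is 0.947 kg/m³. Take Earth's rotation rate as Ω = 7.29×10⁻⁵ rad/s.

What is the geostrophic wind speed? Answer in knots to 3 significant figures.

Coriolis parameter at 71°S:
f = 2Ω sin φ = 2 × 7.29×10⁻⁵ × sin 71° = 1.38×10⁻⁴ s⁻¹
Pressure gradient: |∂P/∂n| = 1400 Pa / 125000 m = 1.12×10⁻² Pa/m
Geostrophic balance (pressure-gradient force = Coriolis force):
V_g = (1/(fρ)) |∂P/∂n| = 1.12×10⁻² / (1.38×10⁻⁴ × 0.947) = 85.8 m/s
Converting: 85.8 m/s × 1.944 = 167 knots

167 knots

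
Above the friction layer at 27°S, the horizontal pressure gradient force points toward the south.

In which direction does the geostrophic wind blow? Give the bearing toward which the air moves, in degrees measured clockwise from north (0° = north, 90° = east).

090°

The pressure-gradient force points toward the south (bearing 180°).
Geostrophic balance: in the Southern Hemisphere the Coriolis force deflects motion to the left, so the geostrophic wind blows 90° to the left of the pressure-gradient force (low pressure on the right).
Rotating 180° by 90° counterclockwise gives 090° — the wind blows toward the east.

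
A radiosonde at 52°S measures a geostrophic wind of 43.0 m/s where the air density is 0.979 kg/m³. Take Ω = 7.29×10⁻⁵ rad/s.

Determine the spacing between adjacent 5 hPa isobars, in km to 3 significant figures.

Coriolis parameter at 52°S:
f = 2Ω sin φ = 2 × 7.29×10⁻⁵ × sin 52° = 1.15×10⁻⁴ s⁻¹
Geostrophic balance rearranged: |∂P/∂n| = f ρ V_g
|∂P/∂n| = 1.15×10⁻⁴ × 0.979 × 43.0 = 4.84×10⁻³ Pa/m
Isobar spacing: Δn = ΔP/|∂P/∂n| = 500 Pa / 4.84×10⁻³ Pa/m = 103378 m ≈ 103 km

103 km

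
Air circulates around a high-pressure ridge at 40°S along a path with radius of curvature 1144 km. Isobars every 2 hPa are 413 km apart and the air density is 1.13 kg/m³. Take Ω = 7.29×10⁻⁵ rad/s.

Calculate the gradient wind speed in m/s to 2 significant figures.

4.8 m/s

Coriolis parameter at 40°S:
f = 2Ω sin φ = 2 × 7.29×10⁻⁵ × sin 40° = 9.37×10⁻⁵ s⁻¹
Pressure gradient: |∂P/∂n| = 200 Pa / 413000 m = 4.84×10⁻⁴ Pa/m
Geostrophic speed: V_g = |∂P/∂n|/(fρ) = 4.84×10⁻⁴/(9.37×10⁻⁵ × 1.13) = 4.57 m/s
Around a high, pressure-gradient force acts outward with centrifugal, so Coriolis balances both:
fV = (1/ρ)|∂P/∂n| + V²/R  →  V² − fR·V + fR·V_g = 0
With fR = 9.37×10⁻⁵ × 1144×10³ m = 107 m/s:
V = [fR − √((fR)² − 4 fR V_g)]/2 = [107 − √(107² − 4×107×4.57)]/2 = 4.79 m/s
Supergeostrophic (V > V_g = 4.57 m/s), as expected around a high.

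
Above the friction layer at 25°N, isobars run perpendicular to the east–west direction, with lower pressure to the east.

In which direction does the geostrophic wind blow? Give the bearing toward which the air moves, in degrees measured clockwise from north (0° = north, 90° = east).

180°

The pressure-gradient force points toward the east (bearing 090°).
Geostrophic balance: in the Northern Hemisphere the Coriolis force deflects motion to the right, so the geostrophic wind blows 90° to the right of the pressure-gradient force (low pressure on the left).
Rotating 090° by 90° clockwise gives 180° — the wind blows toward the south.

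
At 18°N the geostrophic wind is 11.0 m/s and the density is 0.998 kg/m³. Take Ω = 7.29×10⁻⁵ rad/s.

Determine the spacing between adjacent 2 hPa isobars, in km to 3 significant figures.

Coriolis parameter at 18°N:
f = 2Ω sin φ = 2 × 7.29×10⁻⁵ × sin 18° = 4.51×10⁻⁵ s⁻¹
Geostrophic balance rearranged: |∂P/∂n| = f ρ V_g
|∂P/∂n| = 4.51×10⁻⁵ × 0.998 × 11.0 = 4.95×10⁻⁴ Pa/m
Isobar spacing: Δn = ΔP/|∂P/∂n| = 200 Pa / 4.95×10⁻⁴ Pa/m = 404359 m ≈ 404 km

404 km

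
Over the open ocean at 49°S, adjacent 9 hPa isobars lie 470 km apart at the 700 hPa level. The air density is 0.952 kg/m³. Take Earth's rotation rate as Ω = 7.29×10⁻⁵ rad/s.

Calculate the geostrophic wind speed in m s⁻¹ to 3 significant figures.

18.3 m s⁻¹

Coriolis parameter at 49°S:
f = 2Ω sin φ = 2 × 7.29×10⁻⁵ × sin 49° = 1.10×10⁻⁴ s⁻¹
Pressure gradient: |∂P/∂n| = 900 Pa / 470000 m = 1.91×10⁻³ Pa/m
Geostrophic balance (pressure-gradient force = Coriolis force):
V_g = (1/(fρ)) |∂P/∂n| = 1.91×10⁻³ / (1.10×10⁻⁴ × 0.952) = 18.3 m/s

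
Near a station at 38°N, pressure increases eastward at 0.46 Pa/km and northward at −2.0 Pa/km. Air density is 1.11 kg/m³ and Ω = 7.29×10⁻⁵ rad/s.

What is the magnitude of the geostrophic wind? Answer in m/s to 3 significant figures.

20.6 m/s

Coriolis parameter at 38°N:
f = 2Ω sin φ = 2 × 7.29×10⁻⁵ × sin 38° = 8.98×10⁻⁵ s⁻¹
Component geostrophic relations (x east, y north):
u_g = −(1/(fρ)) ∂P/∂y,  v_g = (1/(fρ)) ∂P/∂x
u_g = −(−2.0×10⁻³)/(8.98×10⁻⁵ × 1.11) = 20.1 m/s;  v_g = (0.46×10⁻³)/(8.98×10⁻⁵ × 1.11) = 4.62 m/s
|V_g| = √(u_g² + v_g²) = 20.6 m/s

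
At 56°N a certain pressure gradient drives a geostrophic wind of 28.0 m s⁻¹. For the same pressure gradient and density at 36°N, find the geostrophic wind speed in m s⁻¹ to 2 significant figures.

39 m s⁻¹

With the same pressure gradient and density, V_g ∝ 1/f ∝ 1/sin φ.
V₂ = V₁ · sin φ₁ / sin φ₂ = 28.0 × sin 56° / sin 36°
V₂ = 28.0 × 0.8290/0.5878 = 39 m s⁻¹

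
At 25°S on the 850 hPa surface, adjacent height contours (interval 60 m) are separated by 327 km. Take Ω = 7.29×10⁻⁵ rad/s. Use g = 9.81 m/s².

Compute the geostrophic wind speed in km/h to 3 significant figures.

105 km/h

Coriolis parameter at 25°S:
f = 2Ω sin φ = 2 × 7.29×10⁻⁵ × sin 25° = 6.16×10⁻⁵ s⁻¹
Height gradient: |∂Z/∂n| = 60 m / 327000 m = 1.83×10⁻⁴
On a pressure surface, geostrophic balance gives V_g = (g/f)|∂Z/∂n|:
V_g = 9.81 × 1.83×10⁻⁴ / 6.16×10⁻⁵ = 29.2 m/s
Converting: 29.2 m/s × 3.6 = 105 km/h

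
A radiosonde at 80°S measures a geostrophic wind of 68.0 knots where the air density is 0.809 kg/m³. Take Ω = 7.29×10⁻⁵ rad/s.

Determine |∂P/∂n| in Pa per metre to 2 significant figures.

4.1×10⁻³ Pa/m

Coriolis parameter at 80°S:
f = 2Ω sin φ = 2 × 7.29×10⁻⁵ × sin 80° = 1.44×10⁻⁴ s⁻¹
Wind speed in SI: 68.0 knots = 35.0 m/s
Geostrophic balance rearranged: |∂P/∂n| = f ρ V_g
|∂P/∂n| = 1.44×10⁻⁴ × 0.809 × 35.0 = 4.06×10⁻³ Pa/m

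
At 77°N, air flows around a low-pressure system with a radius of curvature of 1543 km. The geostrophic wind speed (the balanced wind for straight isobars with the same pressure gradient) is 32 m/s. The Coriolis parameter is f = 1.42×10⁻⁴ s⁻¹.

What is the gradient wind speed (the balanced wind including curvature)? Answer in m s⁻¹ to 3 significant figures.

Around a low, centrifugal force acts outward with Coriolis, so pressure-gradient force balances both:
(1/ρ)|∂P/∂n| = fV + V²/R  →  V² + fR·V − fR·V_g = 0
With fR = 1.42×10⁻⁴ × 1543×10³ m = 219 m/s:
V = [−fR + √((fR)² + 4 fR V_g)]/2 = [−219 + √(219² + 4×219×32)]/2 = 28.3 m/s
Subgeostrophic (V < V_g = 32 m/s), as expected around a low.

28.3 m s⁻¹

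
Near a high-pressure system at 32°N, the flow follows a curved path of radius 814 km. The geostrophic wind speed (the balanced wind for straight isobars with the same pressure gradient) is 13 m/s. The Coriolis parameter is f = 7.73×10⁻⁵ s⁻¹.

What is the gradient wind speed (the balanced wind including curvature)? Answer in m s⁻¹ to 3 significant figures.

Around a high, pressure-gradient force acts outward with centrifugal, so Coriolis balances both:
fV = (1/ρ)|∂P/∂n| + V²/R  →  V² − fR·V + fR·V_g = 0
With fR = 7.73×10⁻⁵ × 814×10³ m = 62.9 m/s:
V = [fR − √((fR)² − 4 fR V_g)]/2 = [62.9 − √(62.9² − 4×62.9×13)]/2 = 18.4 m/s
Supergeostrophic (V > V_g = 13 m/s), as expected around a high.

18.4 m s⁻¹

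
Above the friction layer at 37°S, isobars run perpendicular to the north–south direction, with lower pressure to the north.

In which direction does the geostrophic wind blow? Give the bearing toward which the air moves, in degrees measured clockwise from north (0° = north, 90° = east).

270°

The pressure-gradient force points toward the north (bearing 000°).
Geostrophic balance: in the Southern Hemisphere the Coriolis force deflects motion to the left, so the geostrophic wind blows 90° to the left of the pressure-gradient force (low pressure on the right).
Rotating 000° by 90° counterclockwise gives 270° — the wind blows toward the west.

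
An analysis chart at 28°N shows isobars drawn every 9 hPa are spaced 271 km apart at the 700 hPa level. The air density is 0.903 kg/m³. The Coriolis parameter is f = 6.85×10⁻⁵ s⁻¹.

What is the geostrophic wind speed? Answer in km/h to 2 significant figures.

190 km/h

Pressure gradient: |∂P/∂n| = 900 Pa / 271000 m = 3.32×10⁻³ Pa/m
Geostrophic balance (pressure-gradient force = Coriolis force):
V_g = (1/(fρ)) |∂P/∂n| = 3.32×10⁻³ / (6.85×10⁻⁵ × 0.903) = 53.7 m/s
Converting: 53.7 m/s × 3.6 = 190 km/h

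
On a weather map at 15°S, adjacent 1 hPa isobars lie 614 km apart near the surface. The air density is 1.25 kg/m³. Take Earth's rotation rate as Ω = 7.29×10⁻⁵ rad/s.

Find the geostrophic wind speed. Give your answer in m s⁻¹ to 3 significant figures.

Coriolis parameter at 15°S:
f = 2Ω sin φ = 2 × 7.29×10⁻⁵ × sin 15° = 3.77×10⁻⁵ s⁻¹
Pressure gradient: |∂P/∂n| = 100 Pa / 614000 m = 1.63×10⁻⁴ Pa/m
Geostrophic balance (pressure-gradient force = Coriolis force):
V_g = (1/(fρ)) |∂P/∂n| = 1.63×10⁻⁴ / (3.77×10⁻⁵ × 1.25) = 3.45 m/s

3.45 m s⁻¹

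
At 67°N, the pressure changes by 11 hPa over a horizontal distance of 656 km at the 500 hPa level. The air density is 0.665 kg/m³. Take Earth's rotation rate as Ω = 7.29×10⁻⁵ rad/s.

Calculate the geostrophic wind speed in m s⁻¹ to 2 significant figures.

19 m s⁻¹

Coriolis parameter at 67°N:
f = 2Ω sin φ = 2 × 7.29×10⁻⁵ × sin 67° = 1.34×10⁻⁴ s⁻¹
Pressure gradient: |∂P/∂n| = 1100 Pa / 656000 m = 1.68×10⁻³ Pa/m
Geostrophic balance (pressure-gradient force = Coriolis force):
V_g = (1/(fρ)) |∂P/∂n| = 1.68×10⁻³ / (1.34×10⁻⁴ × 0.665) = 18.8 m/s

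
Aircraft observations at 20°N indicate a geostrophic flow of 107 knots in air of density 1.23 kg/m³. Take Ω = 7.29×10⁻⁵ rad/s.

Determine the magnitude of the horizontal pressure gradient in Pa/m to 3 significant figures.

3.38×10⁻³ Pa/m

Coriolis parameter at 20°N:
f = 2Ω sin φ = 2 × 7.29×10⁻⁵ × sin 20° = 4.99×10⁻⁵ s⁻¹
Wind speed in SI: 107 knots = 55.0 m/s
Geostrophic balance rearranged: |∂P/∂n| = f ρ V_g
|∂P/∂n| = 4.99×10⁻⁵ × 1.23 × 55.0 = 3.38×10⁻³ Pa/m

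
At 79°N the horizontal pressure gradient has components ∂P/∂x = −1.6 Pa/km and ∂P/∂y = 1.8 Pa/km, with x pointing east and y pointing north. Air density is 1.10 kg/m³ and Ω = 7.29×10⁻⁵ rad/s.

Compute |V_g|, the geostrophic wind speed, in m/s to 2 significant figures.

Coriolis parameter at 79°N:
f = 2Ω sin φ = 2 × 7.29×10⁻⁵ × sin 79° = 1.43×10⁻⁴ s⁻¹
Component geostrophic relations (x east, y north):
u_g = −(1/(fρ)) ∂P/∂y,  v_g = (1/(fρ)) ∂P/∂x
u_g = −(1.8×10⁻³)/(1.43×10⁻⁴ × 1.10) = −11.4 m/s;  v_g = (−1.6×10⁻³)/(1.43×10⁻⁴ × 1.10) = −10.2 m/s
|V_g| = √(u_g² + v_g²) = 15.3 m/s

15 m/s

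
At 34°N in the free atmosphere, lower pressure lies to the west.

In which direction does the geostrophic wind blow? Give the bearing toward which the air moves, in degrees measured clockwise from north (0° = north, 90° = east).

The pressure-gradient force points toward the west (bearing 270°).
Geostrophic balance: in the Northern Hemisphere the Coriolis force deflects motion to the right, so the geostrophic wind blows 90° to the right of the pressure-gradient force (low pressure on the left).
Rotating 270° by 90° clockwise gives 000° — the wind blows toward the north.

000°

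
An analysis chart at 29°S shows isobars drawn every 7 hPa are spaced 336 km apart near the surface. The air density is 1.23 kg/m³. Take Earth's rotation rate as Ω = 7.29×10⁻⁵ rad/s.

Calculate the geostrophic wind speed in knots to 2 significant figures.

Coriolis parameter at 29°S:
f = 2Ω sin φ = 2 × 7.29×10⁻⁵ × sin 29° = 7.07×10⁻⁵ s⁻¹
Pressure gradient: |∂P/∂n| = 700 Pa / 336000 m = 2.08×10⁻³ Pa/m
Geostrophic balance (pressure-gradient force = Coriolis force):
V_g = (1/(fρ)) |∂P/∂n| = 2.08×10⁻³ / (7.07×10⁻⁵ × 1.23) = 24.0 m/s
Converting: 24.0 m/s × 1.944 = 47 knots

47 knots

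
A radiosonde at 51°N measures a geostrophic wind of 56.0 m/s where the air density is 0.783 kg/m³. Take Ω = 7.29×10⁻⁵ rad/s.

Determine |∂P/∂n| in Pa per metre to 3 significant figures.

4.97×10⁻³ Pa/m

Coriolis parameter at 51°N:
f = 2Ω sin φ = 2 × 7.29×10⁻⁵ × sin 51° = 1.13×10⁻⁴ s⁻¹
Geostrophic balance rearranged: |∂P/∂n| = f ρ V_g
|∂P/∂n| = 1.13×10⁻⁴ × 0.783 × 56.0 = 4.97×10⁻³ Pa/m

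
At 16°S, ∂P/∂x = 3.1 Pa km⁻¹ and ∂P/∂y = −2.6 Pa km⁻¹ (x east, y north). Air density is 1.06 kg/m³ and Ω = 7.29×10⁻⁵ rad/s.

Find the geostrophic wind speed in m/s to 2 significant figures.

Coriolis parameter at 16°S:
f = 2Ω sin φ = 2 × 7.29×10⁻⁵ × sin 16° = 4.02×10⁻⁵ s⁻¹
In the Southern Hemisphere f is negative: f = −4.02×10⁻⁵ s⁻¹.
Component geostrophic relations (x east, y north):
u_g = −(1/(fρ)) ∂P/∂y,  v_g = (1/(fρ)) ∂P/∂x
u_g = −(−2.6×10⁻³)/(−4.02×10⁻⁵ × 1.06) = −61.0 m/s;  v_g = (3.1×10⁻³)/(−4.02×10⁻⁵ × 1.06) = −72.8 m/s
|V_g| = √(u_g² + v_g²) = 95.0 m/s

95 m/s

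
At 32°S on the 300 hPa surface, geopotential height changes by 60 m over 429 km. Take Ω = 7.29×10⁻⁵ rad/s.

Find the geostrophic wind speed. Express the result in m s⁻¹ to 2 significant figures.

18 m s⁻¹

Coriolis parameter at 32°S:
f = 2Ω sin φ = 2 × 7.29×10⁻⁵ × sin 32° = 7.73×10⁻⁵ s⁻¹
Height gradient: |∂Z/∂n| = 60 m / 429000 m = 1.40×10⁻⁴
On a pressure surface, geostrophic balance gives V_g = (g/f)|∂Z/∂n|:
V_g = 9.81 × 1.40×10⁻⁴ / 7.73×10⁻⁵ = 17.8 m/s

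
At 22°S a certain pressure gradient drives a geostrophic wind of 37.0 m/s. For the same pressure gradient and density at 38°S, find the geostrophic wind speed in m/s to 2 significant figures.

With the same pressure gradient and density, V_g ∝ 1/f ∝ 1/sin φ.
V₂ = V₁ · sin φ₁ / sin φ₂ = 37.0 × sin 22° / sin 38°
V₂ = 37.0 × 0.3746/0.6157 = 23 m/s

23 m/s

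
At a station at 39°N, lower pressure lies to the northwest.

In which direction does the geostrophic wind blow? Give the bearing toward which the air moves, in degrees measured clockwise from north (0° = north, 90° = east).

045°

The pressure-gradient force points toward the northwest (bearing 315°).
Geostrophic balance: in the Northern Hemisphere the Coriolis force deflects motion to the right, so the geostrophic wind blows 90° to the right of the pressure-gradient force (low pressure on the left).
Rotating 315° by 90° clockwise gives 045° — the wind blows toward the northeast.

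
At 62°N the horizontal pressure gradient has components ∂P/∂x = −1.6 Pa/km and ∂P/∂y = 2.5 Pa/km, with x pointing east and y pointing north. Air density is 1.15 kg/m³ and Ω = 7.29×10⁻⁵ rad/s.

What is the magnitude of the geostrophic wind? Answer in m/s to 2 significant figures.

Coriolis parameter at 62°N:
f = 2Ω sin φ = 2 × 7.29×10⁻⁵ × sin 62° = 1.29×10⁻⁴ s⁻¹
Component geostrophic relations (x east, y north):
u_g = −(1/(fρ)) ∂P/∂y,  v_g = (1/(fρ)) ∂P/∂x
u_g = −(2.5×10⁻³)/(1.29×10⁻⁴ × 1.15) = −16.9 m/s;  v_g = (−1.6×10⁻³)/(1.29×10⁻⁴ × 1.15) = −10.8 m/s
|V_g| = √(u_g² + v_g²) = 20.0 m/s

20 m/s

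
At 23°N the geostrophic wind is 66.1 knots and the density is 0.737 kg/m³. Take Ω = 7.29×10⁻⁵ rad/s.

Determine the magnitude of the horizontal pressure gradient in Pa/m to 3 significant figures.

Coriolis parameter at 23°N:
f = 2Ω sin φ = 2 × 7.29×10⁻⁵ × sin 23° = 5.70×10⁻⁵ s⁻¹
Wind speed in SI: 66.1 knots = 34.0 m/s
Geostrophic balance rearranged: |∂P/∂n| = f ρ V_g
|∂P/∂n| = 5.70×10⁻⁵ × 0.737 × 34.0 = 1.43×10⁻³ Pa/m

1.43×10⁻³ Pa/m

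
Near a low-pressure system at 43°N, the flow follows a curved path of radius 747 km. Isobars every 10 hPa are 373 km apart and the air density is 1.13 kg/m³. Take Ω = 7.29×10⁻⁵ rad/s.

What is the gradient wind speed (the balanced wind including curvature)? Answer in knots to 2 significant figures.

Coriolis parameter at 43°N:
f = 2Ω sin φ = 2 × 7.29×10⁻⁵ × sin 43° = 9.94×10⁻⁵ s⁻¹
Pressure gradient: |∂P/∂n| = 1000 Pa / 373000 m = 2.68×10⁻³ Pa/m
Geostrophic speed: V_g = |∂P/∂n|/(fρ) = 2.68×10⁻³/(9.94×10⁻⁵ × 1.13) = 23.9 m/s
Around a low, centrifugal force acts outward with Coriolis, so pressure-gradient force balances both:
(1/ρ)|∂P/∂n| = fV + V²/R  →  V² + fR·V − fR·V_g = 0
With fR = 9.94×10⁻⁵ × 747×10³ m = 74.3 m/s:
V = [−fR + √((fR)² + 4 fR V_g)]/2 = [−74.3 + √(74.3² + 4×74.3×23.9)]/2 = 19 m/s
Subgeostrophic (V < V_g = 23.9 m/s), as expected around a low.
Converting: 19 m/s × 1.944 = 37 knots

37 knots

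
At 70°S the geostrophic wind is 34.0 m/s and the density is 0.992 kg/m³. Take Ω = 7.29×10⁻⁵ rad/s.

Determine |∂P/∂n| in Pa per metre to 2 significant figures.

Coriolis parameter at 70°S:
f = 2Ω sin φ = 2 × 7.29×10⁻⁵ × sin 70° = 1.37×10⁻⁴ s⁻¹
Geostrophic balance rearranged: |∂P/∂n| = f ρ V_g
|∂P/∂n| = 1.37×10⁻⁴ × 0.992 × 34.0 = 4.62×10⁻³ Pa/m

4.6×10⁻³ Pa/m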